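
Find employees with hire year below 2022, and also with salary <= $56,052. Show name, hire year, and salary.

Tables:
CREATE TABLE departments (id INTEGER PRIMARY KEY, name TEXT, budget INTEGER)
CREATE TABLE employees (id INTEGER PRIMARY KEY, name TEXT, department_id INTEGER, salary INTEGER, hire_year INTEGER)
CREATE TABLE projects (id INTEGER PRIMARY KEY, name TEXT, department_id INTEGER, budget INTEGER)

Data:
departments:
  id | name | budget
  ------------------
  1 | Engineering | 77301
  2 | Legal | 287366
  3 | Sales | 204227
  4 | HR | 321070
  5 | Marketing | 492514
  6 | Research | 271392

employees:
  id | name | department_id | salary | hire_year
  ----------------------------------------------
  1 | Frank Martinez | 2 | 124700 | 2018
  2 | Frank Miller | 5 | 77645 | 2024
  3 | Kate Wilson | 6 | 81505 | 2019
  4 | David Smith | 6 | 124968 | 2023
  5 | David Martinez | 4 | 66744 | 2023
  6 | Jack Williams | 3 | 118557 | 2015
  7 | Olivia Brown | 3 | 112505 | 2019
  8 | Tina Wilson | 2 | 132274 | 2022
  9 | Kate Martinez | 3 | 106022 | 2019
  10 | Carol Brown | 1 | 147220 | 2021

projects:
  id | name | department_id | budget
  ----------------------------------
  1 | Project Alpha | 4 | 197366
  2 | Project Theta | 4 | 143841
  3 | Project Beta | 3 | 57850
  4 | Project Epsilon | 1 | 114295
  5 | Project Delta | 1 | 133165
SELECT name, hire_year, salary FROM employees WHERE hire_year < 2022 AND salary <= 56052

Execution result:
(no rows)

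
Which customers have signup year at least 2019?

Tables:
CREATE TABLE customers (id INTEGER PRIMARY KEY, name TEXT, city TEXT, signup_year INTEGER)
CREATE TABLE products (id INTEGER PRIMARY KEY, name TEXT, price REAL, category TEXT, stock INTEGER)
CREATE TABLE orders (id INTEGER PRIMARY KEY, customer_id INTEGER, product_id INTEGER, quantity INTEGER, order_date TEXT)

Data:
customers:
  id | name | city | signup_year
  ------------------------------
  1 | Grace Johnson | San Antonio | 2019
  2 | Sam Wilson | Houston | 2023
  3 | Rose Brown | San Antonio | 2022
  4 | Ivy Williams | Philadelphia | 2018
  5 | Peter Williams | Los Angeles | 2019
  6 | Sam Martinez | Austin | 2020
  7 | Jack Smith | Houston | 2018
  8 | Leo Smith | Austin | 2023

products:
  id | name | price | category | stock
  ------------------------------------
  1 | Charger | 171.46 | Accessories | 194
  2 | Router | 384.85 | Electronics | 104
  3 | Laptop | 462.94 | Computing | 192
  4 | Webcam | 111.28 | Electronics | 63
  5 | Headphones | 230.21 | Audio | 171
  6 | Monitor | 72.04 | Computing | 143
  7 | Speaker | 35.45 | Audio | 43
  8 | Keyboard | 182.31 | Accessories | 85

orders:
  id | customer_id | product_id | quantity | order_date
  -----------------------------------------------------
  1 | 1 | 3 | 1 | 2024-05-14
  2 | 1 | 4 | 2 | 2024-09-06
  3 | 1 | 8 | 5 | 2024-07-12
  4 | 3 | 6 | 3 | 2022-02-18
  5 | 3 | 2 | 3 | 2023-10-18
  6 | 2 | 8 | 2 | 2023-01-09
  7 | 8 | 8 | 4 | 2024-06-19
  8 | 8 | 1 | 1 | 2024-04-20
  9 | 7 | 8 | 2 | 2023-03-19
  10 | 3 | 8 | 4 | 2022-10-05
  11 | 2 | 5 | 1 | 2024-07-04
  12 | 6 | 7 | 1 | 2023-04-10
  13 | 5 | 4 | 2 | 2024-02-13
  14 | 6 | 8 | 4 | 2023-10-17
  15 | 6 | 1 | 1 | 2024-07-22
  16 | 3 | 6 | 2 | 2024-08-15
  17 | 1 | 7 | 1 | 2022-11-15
SELECT name, signup_year FROM customers WHERE signup_year >= 2019

Execution result:
name | signup_year
Grace Johnson | 2019
Sam Wilson | 2023
Rose Brown | 2022
Peter Williams | 2019
Sam Martinez | 2020
Leo Smith | 2023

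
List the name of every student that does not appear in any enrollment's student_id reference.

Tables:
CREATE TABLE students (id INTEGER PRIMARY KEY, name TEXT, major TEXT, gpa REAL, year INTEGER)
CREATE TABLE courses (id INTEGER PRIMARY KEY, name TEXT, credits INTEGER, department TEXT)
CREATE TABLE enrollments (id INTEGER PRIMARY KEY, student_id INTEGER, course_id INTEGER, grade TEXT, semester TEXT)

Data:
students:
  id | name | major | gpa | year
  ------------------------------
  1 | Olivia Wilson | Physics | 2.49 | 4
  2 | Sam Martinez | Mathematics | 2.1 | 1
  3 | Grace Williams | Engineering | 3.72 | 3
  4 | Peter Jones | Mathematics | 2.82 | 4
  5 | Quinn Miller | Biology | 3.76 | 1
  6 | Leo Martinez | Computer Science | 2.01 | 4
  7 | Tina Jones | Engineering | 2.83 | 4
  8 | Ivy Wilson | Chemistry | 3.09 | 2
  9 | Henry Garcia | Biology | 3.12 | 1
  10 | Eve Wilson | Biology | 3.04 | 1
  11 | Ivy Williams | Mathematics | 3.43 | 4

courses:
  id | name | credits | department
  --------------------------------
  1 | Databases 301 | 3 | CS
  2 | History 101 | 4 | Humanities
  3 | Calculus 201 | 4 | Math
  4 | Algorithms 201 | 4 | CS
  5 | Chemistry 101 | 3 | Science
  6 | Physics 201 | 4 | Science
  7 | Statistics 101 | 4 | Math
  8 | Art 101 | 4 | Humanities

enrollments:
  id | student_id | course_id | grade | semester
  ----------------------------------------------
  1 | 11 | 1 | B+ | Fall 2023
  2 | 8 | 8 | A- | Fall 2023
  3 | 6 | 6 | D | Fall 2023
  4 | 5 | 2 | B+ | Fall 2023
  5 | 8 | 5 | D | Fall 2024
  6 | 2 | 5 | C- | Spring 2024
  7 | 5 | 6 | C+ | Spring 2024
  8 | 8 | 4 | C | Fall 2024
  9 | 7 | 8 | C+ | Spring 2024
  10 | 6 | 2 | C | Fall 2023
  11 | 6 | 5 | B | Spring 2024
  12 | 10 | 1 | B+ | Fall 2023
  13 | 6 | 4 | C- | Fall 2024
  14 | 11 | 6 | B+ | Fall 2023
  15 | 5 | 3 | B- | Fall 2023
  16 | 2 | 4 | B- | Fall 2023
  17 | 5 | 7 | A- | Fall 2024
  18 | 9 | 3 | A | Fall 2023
SELECT p.name FROM students p LEFT JOIN enrollments c ON c.student_id = p.id WHERE c.id IS NULL

Execution result:
name
Olivia Wilson
Grace Williams
Peter Jones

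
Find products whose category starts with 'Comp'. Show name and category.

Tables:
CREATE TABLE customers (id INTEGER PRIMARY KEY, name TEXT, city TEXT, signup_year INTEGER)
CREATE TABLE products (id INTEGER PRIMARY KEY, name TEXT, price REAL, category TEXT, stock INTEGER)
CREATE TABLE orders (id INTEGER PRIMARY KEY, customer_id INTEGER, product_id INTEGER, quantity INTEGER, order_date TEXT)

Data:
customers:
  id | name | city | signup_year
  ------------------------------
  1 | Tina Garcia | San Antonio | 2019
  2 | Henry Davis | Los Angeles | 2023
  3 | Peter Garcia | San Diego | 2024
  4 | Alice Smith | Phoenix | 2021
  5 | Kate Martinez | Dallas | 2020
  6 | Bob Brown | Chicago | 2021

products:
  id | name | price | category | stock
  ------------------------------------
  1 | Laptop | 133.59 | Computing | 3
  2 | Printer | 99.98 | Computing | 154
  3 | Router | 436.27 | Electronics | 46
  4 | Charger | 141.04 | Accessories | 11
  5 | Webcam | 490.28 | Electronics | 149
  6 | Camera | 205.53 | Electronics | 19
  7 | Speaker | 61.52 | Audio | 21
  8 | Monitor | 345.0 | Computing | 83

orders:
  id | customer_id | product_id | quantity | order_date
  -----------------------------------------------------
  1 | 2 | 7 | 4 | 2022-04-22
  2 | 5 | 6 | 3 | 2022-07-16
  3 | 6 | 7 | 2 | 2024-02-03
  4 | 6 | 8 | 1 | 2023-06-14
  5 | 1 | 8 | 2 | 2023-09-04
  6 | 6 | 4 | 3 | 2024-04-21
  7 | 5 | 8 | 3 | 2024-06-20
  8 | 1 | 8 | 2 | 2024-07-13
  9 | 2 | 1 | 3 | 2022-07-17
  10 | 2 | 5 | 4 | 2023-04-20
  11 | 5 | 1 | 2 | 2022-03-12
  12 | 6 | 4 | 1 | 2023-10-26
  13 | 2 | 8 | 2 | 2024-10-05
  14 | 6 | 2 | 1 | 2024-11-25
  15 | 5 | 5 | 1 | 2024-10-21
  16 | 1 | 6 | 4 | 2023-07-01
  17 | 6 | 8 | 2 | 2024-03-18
SELECT name, category FROM products WHERE category LIKE 'Comp%'

Execution result:
name | category
Laptop | Computing
Printer | Computing
Monitor | Computing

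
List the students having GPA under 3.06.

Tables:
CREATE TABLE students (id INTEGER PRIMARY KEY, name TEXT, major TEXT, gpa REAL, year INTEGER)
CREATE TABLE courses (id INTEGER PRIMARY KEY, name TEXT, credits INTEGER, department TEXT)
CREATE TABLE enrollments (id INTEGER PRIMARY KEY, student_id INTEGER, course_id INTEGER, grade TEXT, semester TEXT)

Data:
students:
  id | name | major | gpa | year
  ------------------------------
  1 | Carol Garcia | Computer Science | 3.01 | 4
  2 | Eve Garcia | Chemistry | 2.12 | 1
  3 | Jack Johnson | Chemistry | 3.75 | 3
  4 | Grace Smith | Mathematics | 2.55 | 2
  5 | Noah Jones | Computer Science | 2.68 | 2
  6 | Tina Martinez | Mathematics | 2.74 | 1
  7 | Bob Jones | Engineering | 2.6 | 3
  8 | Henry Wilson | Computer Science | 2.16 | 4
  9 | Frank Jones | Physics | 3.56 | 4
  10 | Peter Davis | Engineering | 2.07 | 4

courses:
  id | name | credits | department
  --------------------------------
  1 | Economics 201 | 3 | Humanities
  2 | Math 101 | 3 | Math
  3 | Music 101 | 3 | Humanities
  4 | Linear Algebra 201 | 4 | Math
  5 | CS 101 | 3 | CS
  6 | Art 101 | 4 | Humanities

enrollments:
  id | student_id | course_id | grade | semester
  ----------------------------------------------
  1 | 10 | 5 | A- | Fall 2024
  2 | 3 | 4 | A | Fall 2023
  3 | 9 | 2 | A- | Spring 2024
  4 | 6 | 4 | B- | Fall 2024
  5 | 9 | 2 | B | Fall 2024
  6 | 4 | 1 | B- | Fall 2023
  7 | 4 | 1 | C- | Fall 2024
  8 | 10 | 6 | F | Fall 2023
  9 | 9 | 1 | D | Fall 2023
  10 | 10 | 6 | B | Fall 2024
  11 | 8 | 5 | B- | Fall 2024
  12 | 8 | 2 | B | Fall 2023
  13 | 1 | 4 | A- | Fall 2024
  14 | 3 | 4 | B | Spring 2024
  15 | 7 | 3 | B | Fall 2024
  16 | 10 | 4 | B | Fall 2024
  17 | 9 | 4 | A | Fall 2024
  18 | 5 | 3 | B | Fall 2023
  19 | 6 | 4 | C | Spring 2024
SELECT name, gpa FROM students WHERE gpa < 3.06

Execution result:
name | gpa
Carol Garcia | 3.01
Eve Garcia | 2.12
Grace Smith | 2.55
Noah Jones | 2.68
Tina Martinez | 2.74
Bob Jones | 2.60
Henry Wilson | 2.16
Peter Davis | 2.07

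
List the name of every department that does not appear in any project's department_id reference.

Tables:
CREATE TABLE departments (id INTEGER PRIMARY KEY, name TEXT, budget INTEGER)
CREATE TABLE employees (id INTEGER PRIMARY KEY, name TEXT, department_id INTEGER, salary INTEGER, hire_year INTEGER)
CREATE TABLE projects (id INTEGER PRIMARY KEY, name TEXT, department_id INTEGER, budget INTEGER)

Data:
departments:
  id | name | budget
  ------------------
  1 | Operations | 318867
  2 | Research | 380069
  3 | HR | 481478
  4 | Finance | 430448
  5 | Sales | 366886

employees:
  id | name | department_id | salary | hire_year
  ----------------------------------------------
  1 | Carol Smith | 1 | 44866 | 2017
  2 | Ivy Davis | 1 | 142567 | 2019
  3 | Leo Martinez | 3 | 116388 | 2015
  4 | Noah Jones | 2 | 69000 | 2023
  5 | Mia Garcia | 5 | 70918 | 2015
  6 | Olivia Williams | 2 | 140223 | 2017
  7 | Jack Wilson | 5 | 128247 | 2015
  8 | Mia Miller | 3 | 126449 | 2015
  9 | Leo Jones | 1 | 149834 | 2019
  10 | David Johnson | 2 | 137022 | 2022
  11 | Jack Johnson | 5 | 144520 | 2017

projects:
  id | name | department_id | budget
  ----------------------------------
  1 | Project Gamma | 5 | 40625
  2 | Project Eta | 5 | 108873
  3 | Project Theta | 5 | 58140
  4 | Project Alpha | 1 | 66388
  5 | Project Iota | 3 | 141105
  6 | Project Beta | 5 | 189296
SELECT p.name FROM departments p LEFT JOIN projects c ON c.department_id = p.id WHERE c.id IS NULL

Execution result:
name
Research
Finance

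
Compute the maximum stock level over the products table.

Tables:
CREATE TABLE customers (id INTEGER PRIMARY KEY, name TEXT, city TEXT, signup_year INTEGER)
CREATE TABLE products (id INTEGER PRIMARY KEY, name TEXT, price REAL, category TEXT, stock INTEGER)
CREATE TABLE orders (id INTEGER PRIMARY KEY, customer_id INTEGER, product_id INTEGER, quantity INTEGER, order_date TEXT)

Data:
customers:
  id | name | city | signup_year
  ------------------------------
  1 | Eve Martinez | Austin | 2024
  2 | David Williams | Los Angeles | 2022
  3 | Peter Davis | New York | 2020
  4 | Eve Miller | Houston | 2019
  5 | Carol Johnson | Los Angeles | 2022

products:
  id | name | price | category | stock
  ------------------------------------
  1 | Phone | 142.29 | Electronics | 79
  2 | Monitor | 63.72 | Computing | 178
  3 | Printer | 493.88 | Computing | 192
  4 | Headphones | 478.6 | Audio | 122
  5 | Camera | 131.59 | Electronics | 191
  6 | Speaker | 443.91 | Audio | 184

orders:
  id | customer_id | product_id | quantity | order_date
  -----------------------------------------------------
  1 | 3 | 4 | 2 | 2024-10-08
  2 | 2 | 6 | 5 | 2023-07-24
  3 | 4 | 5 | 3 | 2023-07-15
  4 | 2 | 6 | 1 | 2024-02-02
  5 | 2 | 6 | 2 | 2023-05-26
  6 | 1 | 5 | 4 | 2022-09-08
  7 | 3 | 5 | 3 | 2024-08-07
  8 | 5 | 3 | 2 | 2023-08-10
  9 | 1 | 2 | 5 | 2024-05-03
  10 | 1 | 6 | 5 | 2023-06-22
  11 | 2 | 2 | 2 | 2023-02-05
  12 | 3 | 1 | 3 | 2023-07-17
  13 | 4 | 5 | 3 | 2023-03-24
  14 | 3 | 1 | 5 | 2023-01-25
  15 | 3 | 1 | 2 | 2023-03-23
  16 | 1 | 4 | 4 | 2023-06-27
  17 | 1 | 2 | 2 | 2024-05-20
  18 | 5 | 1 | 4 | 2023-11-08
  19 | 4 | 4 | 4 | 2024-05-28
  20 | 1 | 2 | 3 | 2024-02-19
SELECT MAX(stock) FROM products

Execution result:
192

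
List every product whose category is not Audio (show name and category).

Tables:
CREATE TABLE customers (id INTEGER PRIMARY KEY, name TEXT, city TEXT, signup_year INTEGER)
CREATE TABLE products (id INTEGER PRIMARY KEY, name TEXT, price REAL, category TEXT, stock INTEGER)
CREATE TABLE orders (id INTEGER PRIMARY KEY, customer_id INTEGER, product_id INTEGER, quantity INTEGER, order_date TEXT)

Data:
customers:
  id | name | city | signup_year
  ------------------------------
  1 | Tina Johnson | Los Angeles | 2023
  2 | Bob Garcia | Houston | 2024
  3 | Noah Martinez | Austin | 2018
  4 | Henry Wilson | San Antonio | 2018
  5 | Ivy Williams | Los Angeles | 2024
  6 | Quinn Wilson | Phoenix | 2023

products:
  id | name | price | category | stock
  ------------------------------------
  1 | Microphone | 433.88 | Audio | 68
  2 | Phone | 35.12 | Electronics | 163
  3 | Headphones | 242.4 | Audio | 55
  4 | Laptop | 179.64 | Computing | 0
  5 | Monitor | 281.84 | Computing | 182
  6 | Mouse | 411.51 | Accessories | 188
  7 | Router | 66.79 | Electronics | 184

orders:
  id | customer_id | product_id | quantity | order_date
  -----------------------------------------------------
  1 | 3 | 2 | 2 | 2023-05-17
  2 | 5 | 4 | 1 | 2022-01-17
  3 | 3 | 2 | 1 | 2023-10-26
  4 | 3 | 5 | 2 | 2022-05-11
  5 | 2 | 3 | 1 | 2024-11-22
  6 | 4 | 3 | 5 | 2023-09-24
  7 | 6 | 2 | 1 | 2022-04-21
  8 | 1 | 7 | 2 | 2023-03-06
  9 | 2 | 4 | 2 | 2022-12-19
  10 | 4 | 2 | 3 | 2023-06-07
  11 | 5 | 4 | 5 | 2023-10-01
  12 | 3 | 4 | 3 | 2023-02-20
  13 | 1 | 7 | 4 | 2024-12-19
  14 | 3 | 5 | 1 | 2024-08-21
SELECT name, category FROM products WHERE category <> 'Audio'

Execution result:
name | category
Phone | Electronics
Laptop | Computing
Monitor | Computing
Mouse | Accessories
Router | Electronics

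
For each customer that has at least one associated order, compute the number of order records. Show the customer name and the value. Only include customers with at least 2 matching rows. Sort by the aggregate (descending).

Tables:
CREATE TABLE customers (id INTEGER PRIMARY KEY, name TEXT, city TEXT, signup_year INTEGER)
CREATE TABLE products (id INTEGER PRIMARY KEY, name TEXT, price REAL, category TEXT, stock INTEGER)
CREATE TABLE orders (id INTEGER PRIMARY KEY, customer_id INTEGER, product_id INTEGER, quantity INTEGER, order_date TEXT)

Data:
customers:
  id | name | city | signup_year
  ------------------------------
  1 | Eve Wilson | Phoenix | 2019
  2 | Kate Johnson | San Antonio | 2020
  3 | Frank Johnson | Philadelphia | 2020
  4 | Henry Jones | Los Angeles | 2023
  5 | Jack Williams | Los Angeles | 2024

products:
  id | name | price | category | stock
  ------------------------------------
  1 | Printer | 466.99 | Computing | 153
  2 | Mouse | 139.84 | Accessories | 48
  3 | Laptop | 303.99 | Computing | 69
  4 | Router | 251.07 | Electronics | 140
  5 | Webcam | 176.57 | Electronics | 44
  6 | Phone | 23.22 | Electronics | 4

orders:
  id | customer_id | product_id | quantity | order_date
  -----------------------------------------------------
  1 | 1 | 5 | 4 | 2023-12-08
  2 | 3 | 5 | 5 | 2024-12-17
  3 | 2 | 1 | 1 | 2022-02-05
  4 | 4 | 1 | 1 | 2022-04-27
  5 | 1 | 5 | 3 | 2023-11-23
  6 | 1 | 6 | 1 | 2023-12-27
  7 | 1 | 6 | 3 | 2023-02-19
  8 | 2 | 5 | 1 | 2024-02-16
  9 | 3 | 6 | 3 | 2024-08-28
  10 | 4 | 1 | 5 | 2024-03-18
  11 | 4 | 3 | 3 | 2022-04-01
SELECT p.name, COUNT(*) AS n FROM orders c JOIN customers p ON c.customer_id = p.id GROUP BY p.id, p.name HAVING COUNT(*) >= 2 ORDER BY n DESC

Execution result:
name | n
Eve Wilson | 4
Henry Jones | 3
Kate Johnson | 2
Frank Johnson | 2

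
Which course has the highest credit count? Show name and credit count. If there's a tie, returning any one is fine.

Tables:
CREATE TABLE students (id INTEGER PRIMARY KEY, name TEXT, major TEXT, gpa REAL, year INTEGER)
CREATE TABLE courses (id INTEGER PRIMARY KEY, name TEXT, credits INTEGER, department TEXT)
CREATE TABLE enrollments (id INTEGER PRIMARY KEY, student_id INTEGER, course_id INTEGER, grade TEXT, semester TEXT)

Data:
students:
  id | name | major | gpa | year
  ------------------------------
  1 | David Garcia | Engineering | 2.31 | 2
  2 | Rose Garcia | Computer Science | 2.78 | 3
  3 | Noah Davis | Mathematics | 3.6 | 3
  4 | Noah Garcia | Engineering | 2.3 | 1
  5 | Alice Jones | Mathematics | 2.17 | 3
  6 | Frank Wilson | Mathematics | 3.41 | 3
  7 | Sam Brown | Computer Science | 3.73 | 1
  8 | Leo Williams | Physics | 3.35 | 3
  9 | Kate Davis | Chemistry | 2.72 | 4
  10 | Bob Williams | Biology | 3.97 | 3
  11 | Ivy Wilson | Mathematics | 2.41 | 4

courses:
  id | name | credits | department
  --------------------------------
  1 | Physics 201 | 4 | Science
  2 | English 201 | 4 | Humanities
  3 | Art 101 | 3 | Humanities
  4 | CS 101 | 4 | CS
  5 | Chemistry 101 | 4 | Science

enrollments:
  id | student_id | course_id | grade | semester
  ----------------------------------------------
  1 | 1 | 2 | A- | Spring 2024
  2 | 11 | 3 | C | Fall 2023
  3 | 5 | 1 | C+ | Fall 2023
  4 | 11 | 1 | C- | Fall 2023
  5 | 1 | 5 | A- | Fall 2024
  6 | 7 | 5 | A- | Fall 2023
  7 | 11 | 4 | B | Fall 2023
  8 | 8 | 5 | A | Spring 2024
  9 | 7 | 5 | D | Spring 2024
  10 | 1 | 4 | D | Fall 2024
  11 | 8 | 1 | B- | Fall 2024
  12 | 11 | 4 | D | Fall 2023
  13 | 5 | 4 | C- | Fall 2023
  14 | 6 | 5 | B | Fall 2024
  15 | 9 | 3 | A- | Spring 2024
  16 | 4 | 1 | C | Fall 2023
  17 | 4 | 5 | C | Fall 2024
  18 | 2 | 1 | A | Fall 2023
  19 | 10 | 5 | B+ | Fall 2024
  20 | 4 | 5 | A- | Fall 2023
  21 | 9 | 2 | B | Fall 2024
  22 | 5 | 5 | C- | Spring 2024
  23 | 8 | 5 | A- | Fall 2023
SELECT name, credits FROM courses ORDER BY credits DESC LIMIT 1

Execution result:
name | credits
Physics 201 | 4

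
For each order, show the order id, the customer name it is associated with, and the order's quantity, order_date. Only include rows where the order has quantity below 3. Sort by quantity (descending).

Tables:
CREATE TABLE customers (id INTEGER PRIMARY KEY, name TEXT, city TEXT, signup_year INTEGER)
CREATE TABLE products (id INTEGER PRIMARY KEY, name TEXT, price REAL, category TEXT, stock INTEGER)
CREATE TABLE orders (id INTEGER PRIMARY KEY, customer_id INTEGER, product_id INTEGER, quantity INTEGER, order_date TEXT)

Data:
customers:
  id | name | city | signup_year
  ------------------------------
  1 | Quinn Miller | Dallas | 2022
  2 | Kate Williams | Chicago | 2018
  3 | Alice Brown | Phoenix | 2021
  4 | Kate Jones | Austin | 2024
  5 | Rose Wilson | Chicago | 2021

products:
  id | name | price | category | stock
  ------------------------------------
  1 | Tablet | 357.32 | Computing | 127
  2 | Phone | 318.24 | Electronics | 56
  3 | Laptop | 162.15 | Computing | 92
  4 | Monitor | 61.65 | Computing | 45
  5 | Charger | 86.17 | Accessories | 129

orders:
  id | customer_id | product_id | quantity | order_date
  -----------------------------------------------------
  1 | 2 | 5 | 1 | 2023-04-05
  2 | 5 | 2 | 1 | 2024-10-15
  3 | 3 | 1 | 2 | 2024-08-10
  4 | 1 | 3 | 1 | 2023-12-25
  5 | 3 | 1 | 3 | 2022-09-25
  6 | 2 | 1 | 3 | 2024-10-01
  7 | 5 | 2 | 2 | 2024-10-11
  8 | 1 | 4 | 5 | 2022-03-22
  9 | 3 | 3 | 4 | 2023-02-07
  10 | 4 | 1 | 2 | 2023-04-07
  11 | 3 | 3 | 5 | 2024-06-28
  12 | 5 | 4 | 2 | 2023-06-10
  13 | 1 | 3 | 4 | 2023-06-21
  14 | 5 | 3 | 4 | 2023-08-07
SELECT c.id, p.name AS customer, c.quantity, c.order_date FROM orders c JOIN customers p ON c.customer_id = p.id WHERE c.quantity < 3 ORDER BY c.quantity DESC

Execution result:
id | customer | quantity | order_date
3 | Alice Brown | 2 | 2024-08-10
7 | Rose Wilson | 2 | 2024-10-11
10 | Kate Jones | 2 | 2023-04-07
12 | Rose Wilson | 2 | 2023-06-10
1 | Kate Williams | 1 | 2023-04-05
2 | Rose Wilson | 1 | 2024-10-15
4 | Quinn Miller | 1 | 2023-12-25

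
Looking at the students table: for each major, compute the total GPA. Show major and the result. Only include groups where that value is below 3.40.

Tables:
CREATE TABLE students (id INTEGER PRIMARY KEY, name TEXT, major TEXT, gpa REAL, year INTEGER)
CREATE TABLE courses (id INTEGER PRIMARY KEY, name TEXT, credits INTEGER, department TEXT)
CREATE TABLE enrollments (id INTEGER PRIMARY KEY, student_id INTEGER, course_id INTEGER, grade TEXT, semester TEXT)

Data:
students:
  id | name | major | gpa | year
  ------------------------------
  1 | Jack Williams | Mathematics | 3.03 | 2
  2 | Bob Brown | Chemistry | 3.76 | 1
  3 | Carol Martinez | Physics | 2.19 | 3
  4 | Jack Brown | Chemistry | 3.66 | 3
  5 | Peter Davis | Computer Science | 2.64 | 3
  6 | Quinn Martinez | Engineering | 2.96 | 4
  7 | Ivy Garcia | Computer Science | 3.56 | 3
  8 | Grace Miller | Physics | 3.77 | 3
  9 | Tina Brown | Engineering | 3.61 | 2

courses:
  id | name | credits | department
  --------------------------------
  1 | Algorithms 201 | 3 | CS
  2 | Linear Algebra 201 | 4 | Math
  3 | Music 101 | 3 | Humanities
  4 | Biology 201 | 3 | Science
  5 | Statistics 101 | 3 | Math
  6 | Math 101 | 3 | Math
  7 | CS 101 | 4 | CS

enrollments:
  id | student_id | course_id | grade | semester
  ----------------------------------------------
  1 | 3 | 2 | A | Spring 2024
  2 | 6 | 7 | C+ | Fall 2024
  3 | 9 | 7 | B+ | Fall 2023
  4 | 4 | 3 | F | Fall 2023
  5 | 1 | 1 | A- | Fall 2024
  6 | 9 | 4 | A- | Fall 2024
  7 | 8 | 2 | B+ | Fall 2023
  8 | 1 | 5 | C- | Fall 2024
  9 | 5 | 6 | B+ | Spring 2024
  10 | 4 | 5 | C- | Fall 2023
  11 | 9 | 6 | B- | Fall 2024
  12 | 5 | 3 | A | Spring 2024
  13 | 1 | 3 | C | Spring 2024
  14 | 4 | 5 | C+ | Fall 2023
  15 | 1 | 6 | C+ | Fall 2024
SELECT major, SUM(gpa) AS sum_gpa FROM students GROUP BY major HAVING SUM(gpa) < 3.4

Execution result:
major | sum_gpa
Mathematics | 3.03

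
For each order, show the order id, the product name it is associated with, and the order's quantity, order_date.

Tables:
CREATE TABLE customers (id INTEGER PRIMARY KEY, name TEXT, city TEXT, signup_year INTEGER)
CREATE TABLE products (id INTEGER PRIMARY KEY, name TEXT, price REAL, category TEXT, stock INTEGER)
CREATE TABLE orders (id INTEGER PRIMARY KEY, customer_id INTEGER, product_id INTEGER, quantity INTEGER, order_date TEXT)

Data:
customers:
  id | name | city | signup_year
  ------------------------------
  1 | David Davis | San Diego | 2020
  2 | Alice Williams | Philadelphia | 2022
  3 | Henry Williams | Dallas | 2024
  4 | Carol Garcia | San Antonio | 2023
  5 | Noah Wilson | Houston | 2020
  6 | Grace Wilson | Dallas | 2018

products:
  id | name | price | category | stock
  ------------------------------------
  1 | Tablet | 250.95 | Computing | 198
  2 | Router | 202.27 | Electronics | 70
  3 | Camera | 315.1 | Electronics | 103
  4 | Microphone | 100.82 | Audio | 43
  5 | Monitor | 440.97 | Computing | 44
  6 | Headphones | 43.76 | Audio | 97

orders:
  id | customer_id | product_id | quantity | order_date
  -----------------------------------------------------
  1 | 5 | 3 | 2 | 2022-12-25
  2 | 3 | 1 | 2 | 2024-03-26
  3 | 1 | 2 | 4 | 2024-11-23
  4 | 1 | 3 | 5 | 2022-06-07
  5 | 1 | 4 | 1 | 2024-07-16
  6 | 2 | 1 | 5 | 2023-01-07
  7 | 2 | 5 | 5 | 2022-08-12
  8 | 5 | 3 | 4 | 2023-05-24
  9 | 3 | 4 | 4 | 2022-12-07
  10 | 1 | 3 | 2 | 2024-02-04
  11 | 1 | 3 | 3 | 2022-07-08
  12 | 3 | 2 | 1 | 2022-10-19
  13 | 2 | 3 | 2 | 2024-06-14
SELECT c.id, p.name AS product, c.quantity, c.order_date FROM orders c JOIN products p ON c.product_id = p.id

Execution result:
id | product | quantity | order_date
1 | Camera | 2 | 2022-12-25
2 | Tablet | 2 | 2024-03-26
3 | Router | 4 | 2024-11-23
4 | Camera | 5 | 2022-06-07
5 | Microphone | 1 | 2024-07-16
6 | Tablet | 5 | 2023-01-07
7 | Monitor | 5 | 2022-08-12
8 | Camera | 4 | 2023-05-24
9 | Microphone | 4 | 2022-12-07
10 | Camera | 2 | 2024-02-04
11 | Camera | 3 | 2022-07-08
12 | Router | 1 | 2022-10-19
13 | Camera | 2 | 2024-06-14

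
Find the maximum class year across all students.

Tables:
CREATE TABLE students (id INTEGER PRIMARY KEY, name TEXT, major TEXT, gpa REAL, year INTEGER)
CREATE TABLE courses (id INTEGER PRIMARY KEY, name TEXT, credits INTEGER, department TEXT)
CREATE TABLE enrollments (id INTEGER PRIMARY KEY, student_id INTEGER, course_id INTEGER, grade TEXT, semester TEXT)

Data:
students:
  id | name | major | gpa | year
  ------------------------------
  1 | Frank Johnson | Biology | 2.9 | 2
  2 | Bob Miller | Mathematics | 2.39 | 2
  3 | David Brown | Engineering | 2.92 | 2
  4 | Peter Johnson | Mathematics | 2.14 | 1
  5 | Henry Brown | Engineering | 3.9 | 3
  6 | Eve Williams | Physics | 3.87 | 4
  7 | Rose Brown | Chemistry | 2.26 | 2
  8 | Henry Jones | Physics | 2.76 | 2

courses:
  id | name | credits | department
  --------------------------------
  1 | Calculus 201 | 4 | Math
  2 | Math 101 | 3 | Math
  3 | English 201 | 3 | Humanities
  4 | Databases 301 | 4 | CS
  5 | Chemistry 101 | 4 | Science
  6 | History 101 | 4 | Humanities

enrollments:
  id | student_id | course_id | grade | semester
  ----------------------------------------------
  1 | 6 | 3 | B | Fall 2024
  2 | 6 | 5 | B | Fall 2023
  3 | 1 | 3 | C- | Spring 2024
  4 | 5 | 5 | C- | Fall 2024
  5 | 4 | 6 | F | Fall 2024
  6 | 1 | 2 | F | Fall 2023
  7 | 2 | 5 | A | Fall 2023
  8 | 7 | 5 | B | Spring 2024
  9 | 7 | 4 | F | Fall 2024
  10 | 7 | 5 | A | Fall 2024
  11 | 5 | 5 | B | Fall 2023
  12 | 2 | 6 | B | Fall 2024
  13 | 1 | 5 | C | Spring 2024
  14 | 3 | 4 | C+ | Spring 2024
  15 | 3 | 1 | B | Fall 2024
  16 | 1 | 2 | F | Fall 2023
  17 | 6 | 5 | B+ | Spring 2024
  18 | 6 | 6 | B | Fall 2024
SELECT MAX(year) FROM students

Execution result:
4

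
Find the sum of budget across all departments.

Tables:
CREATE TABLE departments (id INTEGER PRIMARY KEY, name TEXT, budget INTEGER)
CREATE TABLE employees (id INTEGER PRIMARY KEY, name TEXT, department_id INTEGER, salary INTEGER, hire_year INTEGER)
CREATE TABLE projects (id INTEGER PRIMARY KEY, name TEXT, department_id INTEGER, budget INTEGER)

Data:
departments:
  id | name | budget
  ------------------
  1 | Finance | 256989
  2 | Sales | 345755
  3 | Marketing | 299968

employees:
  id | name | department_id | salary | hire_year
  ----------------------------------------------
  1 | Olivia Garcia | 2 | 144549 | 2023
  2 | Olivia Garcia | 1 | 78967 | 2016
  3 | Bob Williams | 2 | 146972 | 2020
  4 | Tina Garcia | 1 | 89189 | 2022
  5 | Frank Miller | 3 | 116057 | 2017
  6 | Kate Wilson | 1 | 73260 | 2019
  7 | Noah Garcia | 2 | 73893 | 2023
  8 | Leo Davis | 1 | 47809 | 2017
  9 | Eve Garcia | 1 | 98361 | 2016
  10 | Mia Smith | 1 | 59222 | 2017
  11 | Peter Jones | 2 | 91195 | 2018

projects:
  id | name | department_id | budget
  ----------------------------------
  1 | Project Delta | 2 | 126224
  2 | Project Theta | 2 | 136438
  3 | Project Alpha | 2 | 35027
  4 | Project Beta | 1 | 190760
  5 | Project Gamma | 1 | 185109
SELECT SUM(budget) FROM departments

Execution result:
902712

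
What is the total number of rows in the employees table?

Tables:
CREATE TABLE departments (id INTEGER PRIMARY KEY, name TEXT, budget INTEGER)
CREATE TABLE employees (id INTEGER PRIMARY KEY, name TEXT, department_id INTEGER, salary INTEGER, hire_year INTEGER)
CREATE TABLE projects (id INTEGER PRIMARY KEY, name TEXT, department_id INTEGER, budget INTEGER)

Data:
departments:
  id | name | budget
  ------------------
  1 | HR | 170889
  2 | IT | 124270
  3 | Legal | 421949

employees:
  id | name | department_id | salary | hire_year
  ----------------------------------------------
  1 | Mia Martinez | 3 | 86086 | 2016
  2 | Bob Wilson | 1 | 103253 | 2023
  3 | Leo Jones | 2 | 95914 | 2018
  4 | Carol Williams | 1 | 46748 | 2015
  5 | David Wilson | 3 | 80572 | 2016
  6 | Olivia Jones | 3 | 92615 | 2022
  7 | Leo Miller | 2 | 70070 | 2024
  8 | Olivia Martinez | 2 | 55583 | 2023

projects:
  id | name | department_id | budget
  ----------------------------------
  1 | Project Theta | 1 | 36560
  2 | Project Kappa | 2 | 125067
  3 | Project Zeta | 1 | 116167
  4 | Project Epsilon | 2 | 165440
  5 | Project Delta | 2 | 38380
SELECT COUNT(*) FROM employees

Execution result:
8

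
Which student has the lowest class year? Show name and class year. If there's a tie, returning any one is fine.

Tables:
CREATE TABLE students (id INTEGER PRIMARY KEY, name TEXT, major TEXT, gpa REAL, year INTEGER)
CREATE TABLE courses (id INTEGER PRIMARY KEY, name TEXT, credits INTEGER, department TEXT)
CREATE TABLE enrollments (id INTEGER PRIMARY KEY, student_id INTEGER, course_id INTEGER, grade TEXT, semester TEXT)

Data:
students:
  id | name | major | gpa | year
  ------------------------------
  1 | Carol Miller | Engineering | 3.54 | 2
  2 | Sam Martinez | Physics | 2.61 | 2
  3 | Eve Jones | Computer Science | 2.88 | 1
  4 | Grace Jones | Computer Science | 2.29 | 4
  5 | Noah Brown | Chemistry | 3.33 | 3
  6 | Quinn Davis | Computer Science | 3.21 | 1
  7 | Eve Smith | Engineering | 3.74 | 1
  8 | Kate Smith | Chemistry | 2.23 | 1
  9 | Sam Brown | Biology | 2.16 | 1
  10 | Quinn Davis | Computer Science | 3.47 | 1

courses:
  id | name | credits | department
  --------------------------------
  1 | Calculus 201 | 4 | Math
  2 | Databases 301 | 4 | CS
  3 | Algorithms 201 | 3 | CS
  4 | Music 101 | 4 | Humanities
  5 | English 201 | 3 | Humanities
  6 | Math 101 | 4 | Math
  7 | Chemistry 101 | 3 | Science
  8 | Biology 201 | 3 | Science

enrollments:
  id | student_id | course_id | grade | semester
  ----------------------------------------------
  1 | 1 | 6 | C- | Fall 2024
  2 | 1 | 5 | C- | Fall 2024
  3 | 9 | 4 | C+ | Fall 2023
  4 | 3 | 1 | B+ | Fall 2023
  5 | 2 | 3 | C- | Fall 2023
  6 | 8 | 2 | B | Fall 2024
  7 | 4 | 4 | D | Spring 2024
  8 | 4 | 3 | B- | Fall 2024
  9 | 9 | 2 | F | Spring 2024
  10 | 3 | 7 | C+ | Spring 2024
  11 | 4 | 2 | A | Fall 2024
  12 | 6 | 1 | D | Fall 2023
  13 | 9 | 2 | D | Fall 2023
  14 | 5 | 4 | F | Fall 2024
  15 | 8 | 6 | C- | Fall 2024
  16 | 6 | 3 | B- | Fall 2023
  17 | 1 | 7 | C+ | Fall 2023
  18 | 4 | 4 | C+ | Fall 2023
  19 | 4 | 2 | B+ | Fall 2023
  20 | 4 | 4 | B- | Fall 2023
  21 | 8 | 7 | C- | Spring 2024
SELECT name, year FROM students ORDER BY year ASC LIMIT 1

Execution result:
name | year
Eve Jones | 1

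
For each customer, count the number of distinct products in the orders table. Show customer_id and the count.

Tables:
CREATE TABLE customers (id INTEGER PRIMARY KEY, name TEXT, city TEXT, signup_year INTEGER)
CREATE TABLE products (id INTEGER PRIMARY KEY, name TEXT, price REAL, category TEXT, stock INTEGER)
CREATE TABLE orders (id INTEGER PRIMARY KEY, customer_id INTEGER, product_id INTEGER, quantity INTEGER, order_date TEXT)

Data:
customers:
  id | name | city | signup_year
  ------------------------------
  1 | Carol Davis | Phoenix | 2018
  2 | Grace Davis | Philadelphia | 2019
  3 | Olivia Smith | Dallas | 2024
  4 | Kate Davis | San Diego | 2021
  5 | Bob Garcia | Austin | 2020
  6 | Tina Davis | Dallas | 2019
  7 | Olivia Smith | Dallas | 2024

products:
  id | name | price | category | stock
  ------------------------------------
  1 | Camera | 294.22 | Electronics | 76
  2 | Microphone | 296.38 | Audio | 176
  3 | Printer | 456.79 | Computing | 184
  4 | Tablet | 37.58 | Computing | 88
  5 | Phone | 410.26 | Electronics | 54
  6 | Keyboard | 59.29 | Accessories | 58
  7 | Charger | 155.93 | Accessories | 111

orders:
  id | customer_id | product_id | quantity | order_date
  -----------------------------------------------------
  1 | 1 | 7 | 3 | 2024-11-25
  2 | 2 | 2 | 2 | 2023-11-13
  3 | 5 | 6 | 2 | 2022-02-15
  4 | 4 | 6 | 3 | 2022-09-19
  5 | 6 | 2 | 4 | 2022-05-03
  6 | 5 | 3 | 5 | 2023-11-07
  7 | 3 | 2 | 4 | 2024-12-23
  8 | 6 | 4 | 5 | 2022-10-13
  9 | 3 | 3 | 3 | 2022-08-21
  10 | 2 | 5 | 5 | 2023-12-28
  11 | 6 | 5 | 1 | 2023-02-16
SELECT customer_id, COUNT(DISTINCT product_id) AS distinct_product_count FROM orders GROUP BY customer_id

Execution result:
customer_id | distinct_product_count
1 | 1
2 | 2
3 | 2
4 | 1
5 | 2
6 | 3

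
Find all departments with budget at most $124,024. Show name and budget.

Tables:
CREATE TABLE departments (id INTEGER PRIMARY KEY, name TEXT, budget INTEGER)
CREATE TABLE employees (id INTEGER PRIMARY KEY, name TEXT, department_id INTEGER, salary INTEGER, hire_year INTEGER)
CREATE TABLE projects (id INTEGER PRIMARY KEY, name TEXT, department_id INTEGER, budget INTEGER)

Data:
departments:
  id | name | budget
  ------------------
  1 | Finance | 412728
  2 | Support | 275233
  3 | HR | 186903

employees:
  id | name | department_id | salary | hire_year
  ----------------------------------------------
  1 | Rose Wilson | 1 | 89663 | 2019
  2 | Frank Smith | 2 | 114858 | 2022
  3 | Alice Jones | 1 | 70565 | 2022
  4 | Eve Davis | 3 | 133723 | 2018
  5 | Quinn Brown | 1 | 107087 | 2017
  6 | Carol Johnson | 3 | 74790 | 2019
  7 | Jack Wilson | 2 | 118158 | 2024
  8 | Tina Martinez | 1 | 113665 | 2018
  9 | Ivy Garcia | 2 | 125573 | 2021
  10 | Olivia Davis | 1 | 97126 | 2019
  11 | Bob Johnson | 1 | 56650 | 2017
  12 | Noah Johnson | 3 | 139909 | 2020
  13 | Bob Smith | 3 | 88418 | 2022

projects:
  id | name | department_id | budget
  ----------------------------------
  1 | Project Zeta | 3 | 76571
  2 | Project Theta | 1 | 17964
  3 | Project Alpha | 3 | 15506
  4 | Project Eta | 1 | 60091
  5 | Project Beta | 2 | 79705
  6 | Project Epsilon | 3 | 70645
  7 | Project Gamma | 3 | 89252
SELECT name, budget FROM departments WHERE budget <= 124024

Execution result:
(no rows)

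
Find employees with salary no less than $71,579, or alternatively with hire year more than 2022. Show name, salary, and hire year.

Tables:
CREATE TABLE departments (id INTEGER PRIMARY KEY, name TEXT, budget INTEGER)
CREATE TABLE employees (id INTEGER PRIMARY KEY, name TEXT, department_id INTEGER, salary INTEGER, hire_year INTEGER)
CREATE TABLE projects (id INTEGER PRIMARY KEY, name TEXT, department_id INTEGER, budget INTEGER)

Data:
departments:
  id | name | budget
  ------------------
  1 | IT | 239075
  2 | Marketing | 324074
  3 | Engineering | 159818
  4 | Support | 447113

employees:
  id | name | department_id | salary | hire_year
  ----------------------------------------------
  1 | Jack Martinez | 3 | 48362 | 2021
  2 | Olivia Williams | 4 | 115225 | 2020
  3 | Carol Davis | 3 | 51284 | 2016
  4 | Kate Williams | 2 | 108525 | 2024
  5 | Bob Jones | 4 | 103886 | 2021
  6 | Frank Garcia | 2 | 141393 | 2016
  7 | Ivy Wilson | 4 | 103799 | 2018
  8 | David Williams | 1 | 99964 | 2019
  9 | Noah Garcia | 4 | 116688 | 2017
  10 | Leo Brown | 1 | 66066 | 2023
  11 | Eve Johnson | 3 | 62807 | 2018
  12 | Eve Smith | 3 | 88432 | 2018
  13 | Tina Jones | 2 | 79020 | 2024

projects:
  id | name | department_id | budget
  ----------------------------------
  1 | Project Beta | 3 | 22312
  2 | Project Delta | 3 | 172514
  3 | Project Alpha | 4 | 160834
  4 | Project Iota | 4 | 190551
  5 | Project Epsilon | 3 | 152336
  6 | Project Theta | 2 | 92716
SELECT name, salary, hire_year FROM employees WHERE salary >= 71579 OR hire_year > 2022

Execution result:
name | salary | hire_year
Olivia Williams | 115225 | 2020
Kate Williams | 108525 | 2024
Bob Jones | 103886 | 2021
Frank Garcia | 141393 | 2016
Ivy Wilson | 103799 | 2018
David Williams | 99964 | 2019
Noah Garcia | 116688 | 2017
Leo Brown | 66066 | 2023
Eve Smith | 88432 | 2018
Tina Jones | 79020 | 2024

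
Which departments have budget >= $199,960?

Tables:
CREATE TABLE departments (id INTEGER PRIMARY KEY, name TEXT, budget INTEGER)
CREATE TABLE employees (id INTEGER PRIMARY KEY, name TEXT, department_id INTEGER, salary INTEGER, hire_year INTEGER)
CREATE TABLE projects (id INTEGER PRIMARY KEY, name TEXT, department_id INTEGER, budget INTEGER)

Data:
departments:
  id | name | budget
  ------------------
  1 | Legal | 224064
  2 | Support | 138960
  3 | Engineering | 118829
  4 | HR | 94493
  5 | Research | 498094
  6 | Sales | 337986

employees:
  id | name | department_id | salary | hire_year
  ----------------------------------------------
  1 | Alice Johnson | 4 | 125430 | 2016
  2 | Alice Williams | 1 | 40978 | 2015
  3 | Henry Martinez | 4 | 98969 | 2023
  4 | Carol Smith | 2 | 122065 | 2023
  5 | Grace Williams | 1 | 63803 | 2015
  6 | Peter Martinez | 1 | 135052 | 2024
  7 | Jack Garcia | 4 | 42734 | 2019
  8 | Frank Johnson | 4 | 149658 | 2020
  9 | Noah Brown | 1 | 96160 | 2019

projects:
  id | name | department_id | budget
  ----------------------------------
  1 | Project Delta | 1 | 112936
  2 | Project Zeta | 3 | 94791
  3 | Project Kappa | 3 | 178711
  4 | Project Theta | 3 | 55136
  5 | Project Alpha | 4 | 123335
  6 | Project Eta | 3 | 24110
SELECT name, budget FROM departments WHERE budget >= 199960

Execution result:
name | budget
Legal | 224064
Research | 498094
Sales | 337986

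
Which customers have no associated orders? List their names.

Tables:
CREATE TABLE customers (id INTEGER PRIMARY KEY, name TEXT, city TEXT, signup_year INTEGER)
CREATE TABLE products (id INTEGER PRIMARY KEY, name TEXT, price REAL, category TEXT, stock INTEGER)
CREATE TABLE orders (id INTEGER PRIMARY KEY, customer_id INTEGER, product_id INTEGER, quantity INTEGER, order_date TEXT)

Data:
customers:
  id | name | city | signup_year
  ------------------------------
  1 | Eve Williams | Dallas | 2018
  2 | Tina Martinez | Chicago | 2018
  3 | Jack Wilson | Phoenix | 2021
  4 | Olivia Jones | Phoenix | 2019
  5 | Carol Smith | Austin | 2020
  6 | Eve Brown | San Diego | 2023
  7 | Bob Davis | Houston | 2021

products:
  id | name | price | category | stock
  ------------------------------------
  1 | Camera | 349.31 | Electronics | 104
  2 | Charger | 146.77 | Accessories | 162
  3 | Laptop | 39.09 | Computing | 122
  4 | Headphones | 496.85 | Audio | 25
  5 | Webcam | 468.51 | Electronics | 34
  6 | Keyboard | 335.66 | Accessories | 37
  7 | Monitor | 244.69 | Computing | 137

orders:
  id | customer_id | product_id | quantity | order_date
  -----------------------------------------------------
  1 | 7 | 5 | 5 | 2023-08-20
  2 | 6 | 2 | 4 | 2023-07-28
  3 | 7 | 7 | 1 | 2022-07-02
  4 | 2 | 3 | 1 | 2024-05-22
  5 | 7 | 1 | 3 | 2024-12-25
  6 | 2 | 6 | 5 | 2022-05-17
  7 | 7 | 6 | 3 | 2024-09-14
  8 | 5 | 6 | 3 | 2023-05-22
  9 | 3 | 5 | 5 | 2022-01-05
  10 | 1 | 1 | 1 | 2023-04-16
SELECT p.name FROM customers p LEFT JOIN orders c ON c.customer_id = p.id WHERE c.id IS NULL

Execution result:
Olivia Jones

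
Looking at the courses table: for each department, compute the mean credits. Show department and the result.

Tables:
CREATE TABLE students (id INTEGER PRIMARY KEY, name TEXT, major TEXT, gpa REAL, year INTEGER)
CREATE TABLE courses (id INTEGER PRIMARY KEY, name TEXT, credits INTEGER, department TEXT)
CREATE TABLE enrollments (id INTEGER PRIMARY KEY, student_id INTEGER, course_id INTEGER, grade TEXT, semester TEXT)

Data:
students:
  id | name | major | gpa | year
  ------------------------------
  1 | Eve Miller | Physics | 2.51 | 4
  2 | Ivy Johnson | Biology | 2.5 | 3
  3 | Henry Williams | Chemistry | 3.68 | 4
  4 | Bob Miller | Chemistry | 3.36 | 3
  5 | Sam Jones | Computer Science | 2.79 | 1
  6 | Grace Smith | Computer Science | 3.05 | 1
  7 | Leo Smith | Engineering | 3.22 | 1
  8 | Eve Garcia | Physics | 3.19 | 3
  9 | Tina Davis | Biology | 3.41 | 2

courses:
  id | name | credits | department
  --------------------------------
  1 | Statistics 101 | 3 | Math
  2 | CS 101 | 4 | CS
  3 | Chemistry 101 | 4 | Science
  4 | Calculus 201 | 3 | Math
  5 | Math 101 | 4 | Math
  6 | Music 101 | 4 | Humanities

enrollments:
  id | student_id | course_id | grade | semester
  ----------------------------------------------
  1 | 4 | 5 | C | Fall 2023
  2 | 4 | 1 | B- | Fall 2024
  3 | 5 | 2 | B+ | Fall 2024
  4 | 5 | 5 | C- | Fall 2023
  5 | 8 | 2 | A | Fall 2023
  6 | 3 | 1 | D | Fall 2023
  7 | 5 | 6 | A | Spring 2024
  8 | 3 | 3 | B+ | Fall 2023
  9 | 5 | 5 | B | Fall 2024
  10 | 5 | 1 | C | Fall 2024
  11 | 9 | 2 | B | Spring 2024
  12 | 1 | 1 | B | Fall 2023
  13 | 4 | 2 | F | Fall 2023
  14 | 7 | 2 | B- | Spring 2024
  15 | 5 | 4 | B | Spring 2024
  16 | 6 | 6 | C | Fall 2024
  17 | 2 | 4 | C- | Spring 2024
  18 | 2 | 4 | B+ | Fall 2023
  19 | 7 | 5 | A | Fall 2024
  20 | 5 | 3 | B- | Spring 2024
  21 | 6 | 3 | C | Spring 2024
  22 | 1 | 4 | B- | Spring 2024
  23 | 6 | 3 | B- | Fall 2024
SELECT department, AVG(credits) AS avg_credits FROM courses GROUP BY department

Execution result:
department | avg_credits
CS | 4.00
Humanities | 4.00
Math | 3.33
Science | 4.00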